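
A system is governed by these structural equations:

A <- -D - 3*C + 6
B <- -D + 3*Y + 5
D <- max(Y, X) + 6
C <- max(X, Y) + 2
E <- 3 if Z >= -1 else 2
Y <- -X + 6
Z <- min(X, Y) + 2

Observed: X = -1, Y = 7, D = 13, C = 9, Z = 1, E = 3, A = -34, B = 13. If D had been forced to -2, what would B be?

28

The intervention breaks the incoming arrows to D: D <- max(Y, X) + 6 no longer applies, and D = -2.
Y = -X + 6  [with X=-1]  = 7
B = -D + 3*Y + 5  [with D=-2, Y=7]  = 28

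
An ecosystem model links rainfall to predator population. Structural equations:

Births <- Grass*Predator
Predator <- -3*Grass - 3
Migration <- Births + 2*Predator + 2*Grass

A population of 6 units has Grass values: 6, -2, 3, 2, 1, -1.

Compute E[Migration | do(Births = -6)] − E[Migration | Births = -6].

-8

The intervention sets Births=-6 in all 6 units regardless of Grass. Recomputing Migration per unit gives -36, -4, -24, -20, -16, -8; average -18.
E[Migration|Births=-6] averages over only the 2 units with Births=-6 (Grass = -2, 1): Migration = -4, -16, mean -10.
Difference = -18 − (-10) = -8.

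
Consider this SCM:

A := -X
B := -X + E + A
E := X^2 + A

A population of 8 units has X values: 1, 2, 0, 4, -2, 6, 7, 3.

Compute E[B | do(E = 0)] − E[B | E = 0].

-4.25

The intervention sets E=0 in all 8 units regardless of X. Recomputing B per unit gives -2, -4, 0, -8, 4, -12, -14, -6; average -5.25.
Observing E=0 restricts to units where E's equation naturally yields 0: X ∈ {1, 0}. In that subpopulation B = -2, 0, mean -1.
Difference = -5.25 − (-1) = -4.25.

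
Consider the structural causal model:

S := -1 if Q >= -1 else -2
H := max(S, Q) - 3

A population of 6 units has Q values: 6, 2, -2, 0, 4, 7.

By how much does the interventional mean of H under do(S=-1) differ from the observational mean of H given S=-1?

Under do(S=-1), S's equation is replaced by S=-1 for every unit. Per-unit H: 3, -1, -4, -3, 1, 4. Mean = 0.
Conditioning on S=-1 selects the 5 unit(s) with Q ∈ {6, 2, 0, 4, 7}. Their H values: 3, -1, -3, 1, 4. Mean = 0.8.
Difference = 0 − 0.8 = -0.8.

-0.8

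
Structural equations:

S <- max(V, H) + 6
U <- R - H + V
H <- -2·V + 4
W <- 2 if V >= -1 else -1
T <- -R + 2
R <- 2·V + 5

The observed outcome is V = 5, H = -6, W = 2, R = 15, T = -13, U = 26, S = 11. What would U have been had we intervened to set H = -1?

21

Under do(H=-1), the mechanism H <- -2·V + 4 is discarded; H is fixed at -1.
R = 2·V + 5  [with V=5]  = 15
U = R - H + V  [with R=15, H=-1, V=5]  = 21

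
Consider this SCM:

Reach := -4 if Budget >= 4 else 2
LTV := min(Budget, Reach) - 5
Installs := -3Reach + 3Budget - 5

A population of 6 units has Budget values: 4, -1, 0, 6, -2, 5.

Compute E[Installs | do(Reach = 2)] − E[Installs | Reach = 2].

9

do(Reach=2) breaks Reach's dependence on Budget. With Reach=2 fixed, Installs across the units is 1, -14, -11, 7, -17, 4, mean -5.
Observing Reach=2 restricts to units where Reach's equation naturally yields 2: Budget ∈ {-1, 0, -2}. In that subpopulation Installs = -14, -11, -17, mean -14.
Difference = -5 − (-14) = 9.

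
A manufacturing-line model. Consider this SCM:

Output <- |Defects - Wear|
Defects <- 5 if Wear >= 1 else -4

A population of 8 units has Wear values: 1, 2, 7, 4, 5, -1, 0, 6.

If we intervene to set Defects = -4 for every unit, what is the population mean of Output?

7

The intervention sets Defects=-4 in all 8 units regardless of Wear. Recomputing Output per unit gives 5, 6, 11, 8, 9, 3, 4, 10; average 7.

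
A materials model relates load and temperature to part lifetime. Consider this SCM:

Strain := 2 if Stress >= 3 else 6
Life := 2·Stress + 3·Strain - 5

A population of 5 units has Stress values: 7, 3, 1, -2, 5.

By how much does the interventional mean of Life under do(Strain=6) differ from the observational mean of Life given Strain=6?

The intervention sets Strain=6 in all 5 units regardless of Stress. Recomputing Life per unit gives 27, 19, 15, 9, 23; average 18.6.
E[Life|Strain=6] averages over only the 2 units with Strain=6 (Stress = 1, -2): Life = 15, 9, mean 12.
Difference = 18.6 − 12 = 6.6.

6.6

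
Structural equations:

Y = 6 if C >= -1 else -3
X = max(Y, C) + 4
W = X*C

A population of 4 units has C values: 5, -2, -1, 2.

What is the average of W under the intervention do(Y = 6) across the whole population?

The intervention sets Y=6 in all 4 units regardless of C. Recomputing W per unit gives 50, -20, -10, 20; average 10.

10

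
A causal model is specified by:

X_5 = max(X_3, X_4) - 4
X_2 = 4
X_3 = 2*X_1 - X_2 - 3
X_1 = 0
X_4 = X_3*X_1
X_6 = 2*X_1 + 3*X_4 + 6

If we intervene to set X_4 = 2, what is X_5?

Intervening sets X_4 = 2 and removes its equation (X_4 = X_3*X_1).
X_3 = 2*X_1 - X_2 - 3  [with X_1=0, X_2=4]  = -7
X_5 = max(X_3, X_4) - 4  [with X_3=-7, X_4=2]  = -2

-2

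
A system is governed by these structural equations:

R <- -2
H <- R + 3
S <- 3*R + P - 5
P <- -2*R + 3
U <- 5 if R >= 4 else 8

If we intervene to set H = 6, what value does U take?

8

do(H=6) replaces the equation H <- R + 3 with the constant H = 6.
U is not downstream of the intervention, so its value is determined by the original equations.
U = 5 if R >= 4 else 8  [with R=-2]  = 8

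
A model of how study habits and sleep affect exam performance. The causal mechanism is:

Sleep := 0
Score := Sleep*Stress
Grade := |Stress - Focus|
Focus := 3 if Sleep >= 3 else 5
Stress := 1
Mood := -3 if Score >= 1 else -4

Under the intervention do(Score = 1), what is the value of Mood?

-3

Intervening sets Score = 1 and removes its equation (Score := Sleep*Stress).
Mood = -3 if Score >= 1 else -4  [with Score=1]  = -3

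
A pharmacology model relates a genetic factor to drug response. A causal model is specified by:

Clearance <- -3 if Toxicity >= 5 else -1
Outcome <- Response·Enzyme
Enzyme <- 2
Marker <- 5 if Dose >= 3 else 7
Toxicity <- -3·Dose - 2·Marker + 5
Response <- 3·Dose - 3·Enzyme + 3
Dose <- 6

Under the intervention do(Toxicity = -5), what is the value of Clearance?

The intervention breaks the incoming arrows to Toxicity: Toxicity <- -3·Dose - 2·Marker + 5 no longer applies, and Toxicity = -5.
Clearance = -3 if Toxicity >= 5 else -1  [with Toxicity=-5]  = -1

-1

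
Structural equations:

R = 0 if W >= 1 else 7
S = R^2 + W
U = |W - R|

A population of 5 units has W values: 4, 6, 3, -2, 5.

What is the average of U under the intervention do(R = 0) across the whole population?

Under do(R=0), R's equation is replaced by R=0 for every unit. Per-unit U: 4, 6, 3, 2, 5. Mean = 4.

4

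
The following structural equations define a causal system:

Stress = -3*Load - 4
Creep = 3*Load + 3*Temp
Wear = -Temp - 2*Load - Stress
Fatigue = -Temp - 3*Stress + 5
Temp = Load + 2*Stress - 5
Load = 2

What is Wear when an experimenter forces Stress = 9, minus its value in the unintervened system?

do(Stress=9) replaces the equation Stress = -3*Load - 4 with the constant Stress = 9.
Temp = Load + 2*Stress - 5  [with Load=2, Stress=9]  = 15
Wear = -Temp - 2*Load - Stress  [with Temp=15, Load=2, Stress=9]  = -28
Without intervention: Stress = -3*Load - 4  [with Load=2]  = -10; Temp = Load + 2*Stress - 5  [with Load=2, Stress=-10]  = -23; Wear = -Temp - 2*Load - Stress  [with Temp=-23, Load=2, Stress=-10]  = 29.
Change = -28 − 29 = -57.

-57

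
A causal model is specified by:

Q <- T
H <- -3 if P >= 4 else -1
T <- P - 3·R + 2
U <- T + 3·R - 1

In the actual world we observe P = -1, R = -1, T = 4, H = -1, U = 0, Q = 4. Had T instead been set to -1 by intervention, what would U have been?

-5

do(T=-1) replaces the equation T <- P - 3·R + 2 with the constant T = -1.
U = T + 3·R - 1  [with T=-1, R=-1]  = -5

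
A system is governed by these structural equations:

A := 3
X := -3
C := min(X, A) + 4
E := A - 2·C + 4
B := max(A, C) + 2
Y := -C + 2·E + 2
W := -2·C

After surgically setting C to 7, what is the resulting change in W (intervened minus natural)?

-12

The intervention breaks the incoming arrows to C: C := min(X, A) + 4 no longer applies, and C = 7.
W = -2·C  [with C=7]  = -14
Without intervention: C = min(X, A) + 4  [with X=-3, A=3]  = 1; W = -2·C  [with C=1]  = -2.
Change = -14 − (-2) = -12.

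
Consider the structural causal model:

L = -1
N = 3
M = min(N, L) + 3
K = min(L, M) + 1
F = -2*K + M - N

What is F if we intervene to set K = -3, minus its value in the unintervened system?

Intervening sets K = -3 and removes its equation (K = min(L, M) + 1).
M = min(N, L) + 3  [with N=3, L=-1]  = 2
F = -2*K + M - N  [with K=-3, M=2, N=3]  = 5
Without intervention: M = min(N, L) + 3  [with N=3, L=-1]  = 2; K = min(L, M) + 1  [with L=-1, M=2]  = 0; F = -2*K + M - N  [with K=0, M=2, N=3]  = -1.
Change = 5 − (-1) = 6.

6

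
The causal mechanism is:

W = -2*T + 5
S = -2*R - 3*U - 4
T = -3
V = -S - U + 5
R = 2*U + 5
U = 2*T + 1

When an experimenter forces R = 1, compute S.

9

Intervening sets R = 1 and removes its equation (R = 2*U + 5).
U = 2*T + 1  [with T=-3]  = -5
S = -2*R - 3*U - 4  [with R=1, U=-5]  = 9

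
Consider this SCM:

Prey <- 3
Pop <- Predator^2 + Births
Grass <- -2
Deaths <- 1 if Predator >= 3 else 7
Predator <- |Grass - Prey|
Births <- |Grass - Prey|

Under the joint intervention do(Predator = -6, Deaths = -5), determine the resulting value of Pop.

Setting Predator = -6, Deaths = -5 by intervention discards those variables' equations.
Births = |Grass - Prey|  [with Grass=-2, Prey=3]  = 5
Pop = Predator^2 + Births  [with Predator=-6, Births=5]  = 41

41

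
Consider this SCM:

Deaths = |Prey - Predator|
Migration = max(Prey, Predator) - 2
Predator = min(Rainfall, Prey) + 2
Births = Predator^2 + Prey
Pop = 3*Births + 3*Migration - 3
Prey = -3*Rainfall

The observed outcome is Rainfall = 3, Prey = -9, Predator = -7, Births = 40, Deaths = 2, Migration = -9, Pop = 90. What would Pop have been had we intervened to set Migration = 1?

120

Intervening sets Migration = 1 and removes its equation (Migration = max(Prey, Predator) - 2).
Prey = -3*Rainfall  [with Rainfall=3]  = -9
Predator = min(Rainfall, Prey) + 2  [with Rainfall=3, Prey=-9]  = -7
Births = Predator^2 + Prey  [with Predator=-7, Prey=-9]  = 40
Pop = 3*Births + 3*Migration - 3  [with Births=40, Migration=1]  = 120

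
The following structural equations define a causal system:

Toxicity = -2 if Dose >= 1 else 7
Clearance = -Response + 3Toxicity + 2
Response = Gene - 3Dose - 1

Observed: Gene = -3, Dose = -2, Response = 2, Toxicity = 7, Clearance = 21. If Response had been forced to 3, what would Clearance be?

do(Response=3) replaces the equation Response = Gene - 3Dose - 1 with the constant Response = 3.
Toxicity = -2 if Dose >= 1 else 7  [with Dose=-2]  = 7
Clearance = -Response + 3Toxicity + 2  [with Response=3, Toxicity=7]  = 20

20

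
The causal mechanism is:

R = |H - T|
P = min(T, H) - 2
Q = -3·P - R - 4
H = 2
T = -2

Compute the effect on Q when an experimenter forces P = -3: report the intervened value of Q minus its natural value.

-3

Intervening sets P = -3 and removes its equation (P = min(T, H) - 2).
R = |H - T|  [with H=2, T=-2]  = 4
Q = -3·P - R - 4  [with P=-3, R=4]  = 1
Without intervention: R = |H - T|  [with H=2, T=-2]  = 4; P = min(T, H) - 2  [with T=-2, H=2]  = -4; Q = -3·P - R - 4  [with P=-4, R=4]  = 4.
Change = 1 − 4 = -3.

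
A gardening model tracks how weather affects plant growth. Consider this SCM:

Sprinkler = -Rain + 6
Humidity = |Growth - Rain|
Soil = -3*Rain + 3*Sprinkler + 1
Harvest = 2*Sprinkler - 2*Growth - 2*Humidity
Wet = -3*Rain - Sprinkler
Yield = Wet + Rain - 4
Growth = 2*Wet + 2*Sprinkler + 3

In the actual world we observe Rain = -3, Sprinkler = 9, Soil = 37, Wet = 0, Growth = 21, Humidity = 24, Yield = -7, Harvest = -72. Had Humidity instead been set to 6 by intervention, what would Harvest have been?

-36

Intervening sets Humidity = 6 and removes its equation (Humidity = |Growth - Rain|).
Sprinkler = -Rain + 6  [with Rain=-3]  = 9
Wet = -3*Rain - Sprinkler  [with Rain=-3, Sprinkler=9]  = 0
Growth = 2*Wet + 2*Sprinkler + 3  [with Wet=0, Sprinkler=9]  = 21
Harvest = 2*Sprinkler - 2*Growth - 2*Humidity  [with Sprinkler=9, Growth=21, Humidity=6]  = -36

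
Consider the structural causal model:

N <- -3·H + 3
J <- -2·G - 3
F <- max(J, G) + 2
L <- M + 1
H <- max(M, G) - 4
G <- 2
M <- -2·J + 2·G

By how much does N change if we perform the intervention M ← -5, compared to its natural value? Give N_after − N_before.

48

The intervention breaks the incoming arrows to M: M <- -2·J + 2·G no longer applies, and M = -5.
H = max(M, G) - 4  [with M=-5, G=2]  = -2
N = -3·H + 3  [with H=-2]  = 9
Without intervention: J = -2·G - 3  [with G=2]  = -7; M = -2·J + 2·G  [with J=-7, G=2]  = 18; H = max(M, G) - 4  [with M=18, G=2]  = 14; N = -3·H + 3  [with H=14]  = -39.
Change = 9 − (-39) = 48.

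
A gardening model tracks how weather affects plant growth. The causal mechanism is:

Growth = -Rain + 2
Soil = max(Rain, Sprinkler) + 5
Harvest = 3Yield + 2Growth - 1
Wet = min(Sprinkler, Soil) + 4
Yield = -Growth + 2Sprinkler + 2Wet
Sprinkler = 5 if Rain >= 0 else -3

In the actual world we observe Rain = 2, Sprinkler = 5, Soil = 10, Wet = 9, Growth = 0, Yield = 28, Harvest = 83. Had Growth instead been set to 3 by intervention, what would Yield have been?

25

The intervention breaks the incoming arrows to Growth: Growth = -Rain + 2 no longer applies, and Growth = 3.
Sprinkler = 5 if Rain >= 0 else -3  [with Rain=2]  = 5
Soil = max(Rain, Sprinkler) + 5  [with Rain=2, Sprinkler=5]  = 10
Wet = min(Sprinkler, Soil) + 4  [with Sprinkler=5, Soil=10]  = 9
Yield = -Growth + 2Sprinkler + 2Wet  [with Growth=3, Sprinkler=5, Wet=9]  = 25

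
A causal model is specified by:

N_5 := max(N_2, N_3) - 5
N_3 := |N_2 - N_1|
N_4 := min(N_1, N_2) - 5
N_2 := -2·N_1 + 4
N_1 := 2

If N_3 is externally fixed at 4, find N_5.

do(N_3=4) replaces the equation N_3 := |N_2 - N_1| with the constant N_3 = 4.
N_2 = -2·N_1 + 4  [with N_1=2]  = 0
N_5 = max(N_2, N_3) - 5  [with N_2=0, N_3=4]  = -1

-1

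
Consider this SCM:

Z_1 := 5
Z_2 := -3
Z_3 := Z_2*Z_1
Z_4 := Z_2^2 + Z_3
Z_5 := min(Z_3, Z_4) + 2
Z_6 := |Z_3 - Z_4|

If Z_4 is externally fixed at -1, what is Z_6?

Under do(Z_4=-1), the mechanism Z_4 := Z_2^2 + Z_3 is discarded; Z_4 is fixed at -1.
Z_3 = Z_2*Z_1  [with Z_2=-3, Z_1=5]  = -15
Z_6 = |Z_3 - Z_4|  [with Z_3=-15, Z_4=-1]  = 14

14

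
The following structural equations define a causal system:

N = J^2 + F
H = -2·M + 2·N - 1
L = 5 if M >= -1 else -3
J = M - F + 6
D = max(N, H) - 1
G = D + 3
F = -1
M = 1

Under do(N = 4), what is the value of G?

7

do(N=4) replaces the equation N = J^2 + F with the constant N = 4.
H = -2·M + 2·N - 1  [with M=1, N=4]  = 5
D = max(N, H) - 1  [with N=4, H=5]  = 4
G = D + 3  [with D=4]  = 7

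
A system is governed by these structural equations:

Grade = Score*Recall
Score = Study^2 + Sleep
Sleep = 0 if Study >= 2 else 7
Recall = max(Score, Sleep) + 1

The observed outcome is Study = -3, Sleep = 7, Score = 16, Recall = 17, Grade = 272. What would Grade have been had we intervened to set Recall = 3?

48

Intervening sets Recall = 3 and removes its equation (Recall = max(Score, Sleep) + 1).
Sleep = 0 if Study >= 2 else 7  [with Study=-3]  = 7
Score = Study^2 + Sleep  [with Study=-3, Sleep=7]  = 16
Grade = Score*Recall  [with Score=16, Recall=3]  = 48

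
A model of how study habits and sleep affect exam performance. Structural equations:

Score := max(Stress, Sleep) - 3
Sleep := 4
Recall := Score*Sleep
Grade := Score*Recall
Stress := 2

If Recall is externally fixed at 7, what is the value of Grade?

7

Intervening sets Recall = 7 and removes its equation (Recall := Score*Sleep).
Score = max(Stress, Sleep) - 3  [with Stress=2, Sleep=4]  = 1
Grade = Score*Recall  [with Score=1, Recall=7]  = 7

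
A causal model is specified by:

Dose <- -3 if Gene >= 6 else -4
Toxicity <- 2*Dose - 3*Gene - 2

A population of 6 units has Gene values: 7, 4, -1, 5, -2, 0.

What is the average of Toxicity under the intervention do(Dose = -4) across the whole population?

-16.5

The intervention sets Dose=-4 in all 6 units regardless of Gene. Recomputing Toxicity per unit gives -31, -22, -7, -25, -4, -10; average -16.5.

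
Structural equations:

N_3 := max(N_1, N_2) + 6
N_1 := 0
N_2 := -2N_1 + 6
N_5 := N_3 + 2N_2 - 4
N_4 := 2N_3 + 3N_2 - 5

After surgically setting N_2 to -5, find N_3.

The intervention breaks the incoming arrows to N_2: N_2 := -2N_1 + 6 no longer applies, and N_2 = -5.
N_3 = max(N_1, N_2) + 6  [with N_1=0, N_2=-5]  = 6

6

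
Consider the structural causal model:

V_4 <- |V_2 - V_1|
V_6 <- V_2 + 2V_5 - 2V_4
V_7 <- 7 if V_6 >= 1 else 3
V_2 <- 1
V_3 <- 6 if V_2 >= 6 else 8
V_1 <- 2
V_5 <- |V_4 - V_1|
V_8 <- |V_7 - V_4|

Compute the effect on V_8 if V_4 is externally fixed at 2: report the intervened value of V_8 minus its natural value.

-5

do(V_4=2) replaces the equation V_4 <- |V_2 - V_1| with the constant V_4 = 2.
V_5 = |V_4 - V_1|  [with V_4=2, V_1=2]  = 0
V_6 = V_2 + 2V_5 - 2V_4  [with V_2=1, V_5=0, V_4=2]  = -3
V_7 = 7 if V_6 >= 1 else 3  [with V_6=-3]  = 3
V_8 = |V_7 - V_4|  [with V_7=3, V_4=2]  = 1
Without intervention: V_4 = |V_2 - V_1|  [with V_2=1, V_1=2]  = 1; V_5 = |V_4 - V_1|  [with V_4=1, V_1=2]  = 1; V_6 = V_2 + 2V_5 - 2V_4  [with V_2=1, V_5=1, V_4=1]  = 1; V_7 = 7 if V_6 >= 1 else 3  [with V_6=1]  = 7; V_8 = |V_7 - V_4|  [with V_7=7, V_4=1]  = 6.
Change = 1 − 6 = -5.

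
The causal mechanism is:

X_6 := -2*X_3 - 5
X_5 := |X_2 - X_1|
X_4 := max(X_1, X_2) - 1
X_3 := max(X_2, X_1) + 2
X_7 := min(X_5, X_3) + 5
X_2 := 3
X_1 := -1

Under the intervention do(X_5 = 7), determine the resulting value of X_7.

Under do(X_5=7), the mechanism X_5 := |X_2 - X_1| is discarded; X_5 is fixed at 7.
X_3 = max(X_2, X_1) + 2  [with X_2=3, X_1=-1]  = 5
X_7 = min(X_5, X_3) + 5  [with X_5=7, X_3=5]  = 10

10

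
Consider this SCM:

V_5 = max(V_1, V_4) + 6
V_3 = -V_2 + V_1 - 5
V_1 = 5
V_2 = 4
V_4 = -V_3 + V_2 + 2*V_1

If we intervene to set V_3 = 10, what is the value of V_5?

11

do(V_3=10) replaces the equation V_3 = -V_2 + V_1 - 5 with the constant V_3 = 10.
V_4 = -V_3 + V_2 + 2*V_1  [with V_3=10, V_2=4, V_1=5]  = 4
V_5 = max(V_1, V_4) + 6  [with V_1=5, V_4=4]  = 11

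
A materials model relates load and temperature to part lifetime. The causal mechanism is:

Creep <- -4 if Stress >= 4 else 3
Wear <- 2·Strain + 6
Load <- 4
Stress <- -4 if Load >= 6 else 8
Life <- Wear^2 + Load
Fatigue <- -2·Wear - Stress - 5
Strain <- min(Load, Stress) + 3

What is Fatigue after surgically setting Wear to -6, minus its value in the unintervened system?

52

The intervention breaks the incoming arrows to Wear: Wear <- 2·Strain + 6 no longer applies, and Wear = -6.
Stress = -4 if Load >= 6 else 8  [with Load=4]  = 8
Fatigue = -2·Wear - Stress - 5  [with Wear=-6, Stress=8]  = -1
Without intervention: Stress = -4 if Load >= 6 else 8  [with Load=4]  = 8; Strain = min(Load, Stress) + 3  [with Load=4, Stress=8]  = 7; Wear = 2·Strain + 6  [with Strain=7]  = 20; Fatigue = -2·Wear - Stress - 5  [with Wear=20, Stress=8]  = -53.
Change = -1 − (-53) = 52.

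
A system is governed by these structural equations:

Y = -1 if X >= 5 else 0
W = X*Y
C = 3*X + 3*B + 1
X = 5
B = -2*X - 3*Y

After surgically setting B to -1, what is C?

do(B=-1) replaces the equation B = -2*X - 3*Y with the constant B = -1.
C = 3*X + 3*B + 1  [with X=5, B=-1]  = 13

13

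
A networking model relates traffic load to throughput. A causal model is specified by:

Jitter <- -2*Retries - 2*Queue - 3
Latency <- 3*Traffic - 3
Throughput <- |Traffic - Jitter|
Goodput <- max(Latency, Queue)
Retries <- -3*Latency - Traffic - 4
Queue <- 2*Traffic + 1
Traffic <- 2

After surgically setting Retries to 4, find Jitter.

-21

Intervening sets Retries = 4 and removes its equation (Retries <- -3*Latency - Traffic - 4).
Queue = 2*Traffic + 1  [with Traffic=2]  = 5
Jitter = -2*Retries - 2*Queue - 3  [with Retries=4, Queue=5]  = -21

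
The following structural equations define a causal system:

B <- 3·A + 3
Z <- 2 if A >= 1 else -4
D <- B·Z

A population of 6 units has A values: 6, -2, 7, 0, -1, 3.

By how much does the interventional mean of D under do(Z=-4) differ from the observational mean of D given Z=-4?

Every unit gets Z=-4 under the intervention. D values become -84, 12, -96, -12, 0, -48; E[D|do(Z=-4)] = -38.
E[D|Z=-4] averages over only the 3 units with Z=-4 (A = -2, 0, -1): D = 12, -12, 0, mean 0.
Difference = -38 − 0 = -38.

-38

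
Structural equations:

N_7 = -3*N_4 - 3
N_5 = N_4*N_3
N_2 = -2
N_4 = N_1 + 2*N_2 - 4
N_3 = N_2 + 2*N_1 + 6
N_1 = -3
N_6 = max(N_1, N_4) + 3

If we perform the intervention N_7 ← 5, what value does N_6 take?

Intervening sets N_7 = 5 and removes its equation (N_7 = -3*N_4 - 3).
Since N_6 is not a descendant of the intervened variable, it is unaffected.
N_4 = N_1 + 2*N_2 - 4  [with N_1=-3, N_2=-2]  = -11
N_6 = max(N_1, N_4) + 3  [with N_1=-3, N_4=-11]  = 0

0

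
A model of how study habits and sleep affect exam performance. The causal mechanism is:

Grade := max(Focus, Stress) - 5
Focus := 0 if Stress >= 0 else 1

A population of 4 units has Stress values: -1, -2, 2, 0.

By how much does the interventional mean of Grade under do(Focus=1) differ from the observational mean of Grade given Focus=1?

Every unit gets Focus=1 under the intervention. Grade values become -4, -4, -3, -4; E[Grade|do(Focus=1)] = -3.75.
E[Grade|Focus=1] averages over only the 2 units with Focus=1 (Stress = -1, -2): Grade = -4, -4, mean -4.
Difference = -3.75 − (-4) = 0.25.

0.25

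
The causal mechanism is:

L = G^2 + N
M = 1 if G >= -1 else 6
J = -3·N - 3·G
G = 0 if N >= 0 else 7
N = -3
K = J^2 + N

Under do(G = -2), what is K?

222

do(G=-2) replaces the equation G = 0 if N >= 0 else 7 with the constant G = -2.
J = -3·N - 3·G  [with N=-3, G=-2]  = 15
K = J^2 + N  [with J=15, N=-3]  = 222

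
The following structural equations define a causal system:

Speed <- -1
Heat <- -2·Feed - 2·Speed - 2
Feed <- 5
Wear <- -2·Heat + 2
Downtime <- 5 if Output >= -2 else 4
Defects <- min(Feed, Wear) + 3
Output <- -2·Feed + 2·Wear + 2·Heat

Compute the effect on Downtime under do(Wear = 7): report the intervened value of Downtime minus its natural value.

-1

The intervention breaks the incoming arrows to Wear: Wear <- -2·Heat + 2 no longer applies, and Wear = 7.
Heat = -2·Feed - 2·Speed - 2  [with Feed=5, Speed=-1]  = -10
Output = -2·Feed + 2·Wear + 2·Heat  [with Feed=5, Wear=7, Heat=-10]  = -16
Downtime = 5 if Output >= -2 else 4  [with Output=-16]  = 4
Without intervention: Heat = -2·Feed - 2·Speed - 2  [with Feed=5, Speed=-1]  = -10; Wear = -2·Heat + 2  [with Heat=-10]  = 22; Output = -2·Feed + 2·Wear + 2·Heat  [with Feed=5, Wear=22, Heat=-10]  = 14; Downtime = 5 if Output >= -2 else 4  [with Output=14]  = 5.
Change = 4 − 5 = -1.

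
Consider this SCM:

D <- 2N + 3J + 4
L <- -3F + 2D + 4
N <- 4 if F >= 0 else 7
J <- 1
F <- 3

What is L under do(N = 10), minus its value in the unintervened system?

do(N=10) replaces the equation N <- 4 if F >= 0 else 7 with the constant N = 10.
D = 2N + 3J + 4  [with N=10, J=1]  = 27
L = -3F + 2D + 4  [with F=3, D=27]  = 49
Without intervention: N = 4 if F >= 0 else 7  [with F=3]  = 4; D = 2N + 3J + 4  [with N=4, J=1]  = 15; L = -3F + 2D + 4  [with F=3, D=15]  = 25.
Change = 49 − 25 = 24.

24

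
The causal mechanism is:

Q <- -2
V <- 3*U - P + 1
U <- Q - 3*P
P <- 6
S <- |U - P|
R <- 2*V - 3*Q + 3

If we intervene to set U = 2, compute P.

6

Under do(U=2), the mechanism U <- Q - 3*P is discarded; U is fixed at 2.
Since P is not a descendant of the intervened variable, it is unaffected.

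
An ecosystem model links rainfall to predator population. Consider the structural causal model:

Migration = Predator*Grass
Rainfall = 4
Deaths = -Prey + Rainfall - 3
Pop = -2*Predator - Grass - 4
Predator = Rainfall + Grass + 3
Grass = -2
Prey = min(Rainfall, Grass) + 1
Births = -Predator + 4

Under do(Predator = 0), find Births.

Intervening sets Predator = 0 and removes its equation (Predator = Rainfall + Grass + 3).
Births = -Predator + 4  [with Predator=0]  = 4

4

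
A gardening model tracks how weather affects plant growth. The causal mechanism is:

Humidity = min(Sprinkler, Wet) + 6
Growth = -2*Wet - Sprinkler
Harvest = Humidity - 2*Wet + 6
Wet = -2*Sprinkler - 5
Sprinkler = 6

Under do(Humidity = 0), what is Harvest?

Intervening sets Humidity = 0 and removes its equation (Humidity = min(Sprinkler, Wet) + 6).
Wet = -2*Sprinkler - 5  [with Sprinkler=6]  = -17
Harvest = Humidity - 2*Wet + 6  [with Humidity=0, Wet=-17]  = 40

40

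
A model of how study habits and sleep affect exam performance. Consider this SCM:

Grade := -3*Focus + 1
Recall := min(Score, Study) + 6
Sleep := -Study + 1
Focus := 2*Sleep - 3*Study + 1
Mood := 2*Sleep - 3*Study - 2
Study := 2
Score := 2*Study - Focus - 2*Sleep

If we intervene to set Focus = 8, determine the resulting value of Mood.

-10

do(Focus=8) replaces the equation Focus := 2*Sleep - 3*Study + 1 with the constant Focus = 8.
Mood is not downstream of the intervention, so its value is determined by the original equations.
Sleep = -Study + 1  [with Study=2]  = -1
Mood = 2*Sleep - 3*Study - 2  [with Sleep=-1, Study=2]  = -10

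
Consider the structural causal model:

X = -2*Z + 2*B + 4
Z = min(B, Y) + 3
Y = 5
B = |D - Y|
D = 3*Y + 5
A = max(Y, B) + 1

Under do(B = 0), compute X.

-2

do(B=0) replaces the equation B = |D - Y| with the constant B = 0.
Z = min(B, Y) + 3  [with B=0, Y=5]  = 3
X = -2*Z + 2*B + 4  [with Z=3, B=0]  = -2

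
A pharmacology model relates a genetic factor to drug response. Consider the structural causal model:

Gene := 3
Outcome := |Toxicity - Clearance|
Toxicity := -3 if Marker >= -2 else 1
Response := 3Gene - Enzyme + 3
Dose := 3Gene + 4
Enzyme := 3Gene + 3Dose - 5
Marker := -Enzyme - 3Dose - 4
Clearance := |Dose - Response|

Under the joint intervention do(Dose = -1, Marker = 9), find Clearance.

Setting Dose = -1, Marker = 9 by intervention discards those variables' equations.
Enzyme = 3Gene + 3Dose - 5  [with Gene=3, Dose=-1]  = 1
Response = 3Gene - Enzyme + 3  [with Gene=3, Enzyme=1]  = 11
Clearance = |Dose - Response|  [with Dose=-1, Response=11]  = 12

12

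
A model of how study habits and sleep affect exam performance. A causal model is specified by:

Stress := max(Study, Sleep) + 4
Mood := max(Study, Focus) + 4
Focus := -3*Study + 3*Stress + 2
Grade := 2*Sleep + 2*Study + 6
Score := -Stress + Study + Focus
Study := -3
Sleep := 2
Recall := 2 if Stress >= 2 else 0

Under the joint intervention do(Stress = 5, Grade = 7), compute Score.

The joint intervention fixes Stress = 5, Grade = 7, removing each variable's own equation.
Focus = -3*Study + 3*Stress + 2  [with Study=-3, Stress=5]  = 26
Score = -Stress + Study + Focus  [with Stress=5, Study=-3, Focus=26]  = 18

18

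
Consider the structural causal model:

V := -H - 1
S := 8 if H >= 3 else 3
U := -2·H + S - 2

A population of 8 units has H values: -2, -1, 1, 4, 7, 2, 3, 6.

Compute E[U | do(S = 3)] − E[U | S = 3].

Under do(S=3), S's equation is replaced by S=3 for every unit. Per-unit U: 5, 3, -1, -7, -13, -3, -5, -11. Mean = -4.
Conditioning on S=3 selects the 4 unit(s) with H ∈ {-2, -1, 1, 2}. Their U values: 5, 3, -1, -3. Mean = 1.
Difference = -4 − 1 = -5.

-5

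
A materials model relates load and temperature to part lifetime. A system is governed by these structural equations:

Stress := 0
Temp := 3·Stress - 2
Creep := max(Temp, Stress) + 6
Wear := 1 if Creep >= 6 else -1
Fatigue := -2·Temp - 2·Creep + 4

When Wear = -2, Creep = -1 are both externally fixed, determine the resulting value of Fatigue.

10

The joint intervention fixes Wear = -2, Creep = -1, removing each variable's own equation.
Temp = 3·Stress - 2  [with Stress=0]  = -2
Fatigue = -2·Temp - 2·Creep + 4  [with Temp=-2, Creep=-1]  = 10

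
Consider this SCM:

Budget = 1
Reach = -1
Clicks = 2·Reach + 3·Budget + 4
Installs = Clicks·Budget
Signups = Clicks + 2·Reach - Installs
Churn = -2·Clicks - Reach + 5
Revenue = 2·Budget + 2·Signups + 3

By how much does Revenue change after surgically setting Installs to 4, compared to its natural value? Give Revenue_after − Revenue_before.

The intervention breaks the incoming arrows to Installs: Installs = Clicks·Budget no longer applies, and Installs = 4.
Clicks = 2·Reach + 3·Budget + 4  [with Reach=-1, Budget=1]  = 5
Signups = Clicks + 2·Reach - Installs  [with Clicks=5, Reach=-1, Installs=4]  = -1
Revenue = 2·Budget + 2·Signups + 3  [with Budget=1, Signups=-1]  = 3
Without intervention: Clicks = 2·Reach + 3·Budget + 4  [with Reach=-1, Budget=1]  = 5; Installs = Clicks·Budget  [with Clicks=5, Budget=1]  = 5; Signups = Clicks + 2·Reach - Installs  [with Clicks=5, Reach=-1, Installs=5]  = -2; Revenue = 2·Budget + 2·Signups + 3  [with Budget=1, Signups=-2]  = 1.
Change = 3 − 1 = 2.

2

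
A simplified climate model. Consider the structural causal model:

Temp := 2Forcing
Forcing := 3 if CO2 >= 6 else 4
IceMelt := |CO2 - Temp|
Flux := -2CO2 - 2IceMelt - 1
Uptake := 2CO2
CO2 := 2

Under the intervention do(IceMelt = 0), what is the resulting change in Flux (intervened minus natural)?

12

Intervening sets IceMelt = 0 and removes its equation (IceMelt := |CO2 - Temp|).
Flux = -2CO2 - 2IceMelt - 1  [with CO2=2, IceMelt=0]  = -5
Without intervention: Forcing = 3 if CO2 >= 6 else 4  [with CO2=2]  = 4; Temp = 2Forcing  [with Forcing=4]  = 8; IceMelt = |CO2 - Temp|  [with CO2=2, Temp=8]  = 6; Flux = -2CO2 - 2IceMelt - 1  [with CO2=2, IceMelt=6]  = -17.
Change = -5 − (-17) = 12.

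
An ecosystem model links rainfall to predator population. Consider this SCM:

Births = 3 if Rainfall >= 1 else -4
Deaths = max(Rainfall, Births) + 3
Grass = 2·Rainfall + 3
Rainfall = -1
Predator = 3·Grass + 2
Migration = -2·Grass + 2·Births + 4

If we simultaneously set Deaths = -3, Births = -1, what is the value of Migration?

0

Setting Deaths = -3, Births = -1 by intervention discards those variables' equations.
Grass = 2·Rainfall + 3  [with Rainfall=-1]  = 1
Migration = -2·Grass + 2·Births + 4  [with Grass=1, Births=-1]  = 0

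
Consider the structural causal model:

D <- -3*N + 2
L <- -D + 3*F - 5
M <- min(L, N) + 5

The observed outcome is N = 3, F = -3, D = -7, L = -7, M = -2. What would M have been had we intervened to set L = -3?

2

Intervening sets L = -3 and removes its equation (L <- -D + 3*F - 5).
M = min(L, N) + 5  [with L=-3, N=3]  = 2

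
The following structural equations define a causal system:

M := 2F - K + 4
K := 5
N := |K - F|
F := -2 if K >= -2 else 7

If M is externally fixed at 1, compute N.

Under do(M=1), the mechanism M := 2F - K + 4 is discarded; M is fixed at 1.
Since N is not a descendant of the intervened variable, it is unaffected.
F = -2 if K >= -2 else 7  [with K=5]  = -2
N = |K - F|  [with K=5, F=-2]  = 7

7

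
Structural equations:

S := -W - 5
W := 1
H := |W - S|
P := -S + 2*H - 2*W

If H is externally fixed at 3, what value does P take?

10

The intervention breaks the incoming arrows to H: H := |W - S| no longer applies, and H = 3.
S = -W - 5  [with W=1]  = -6
P = -S + 2*H - 2*W  [with S=-6, H=3, W=1]  = 10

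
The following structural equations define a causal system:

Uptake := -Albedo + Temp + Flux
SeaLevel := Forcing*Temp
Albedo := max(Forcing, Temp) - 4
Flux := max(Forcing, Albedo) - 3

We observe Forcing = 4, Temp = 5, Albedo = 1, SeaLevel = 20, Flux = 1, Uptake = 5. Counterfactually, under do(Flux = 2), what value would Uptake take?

The intervention breaks the incoming arrows to Flux: Flux := max(Forcing, Albedo) - 3 no longer applies, and Flux = 2.
Albedo = max(Forcing, Temp) - 4  [with Forcing=4, Temp=5]  = 1
Uptake = -Albedo + Temp + Flux  [with Albedo=1, Temp=5, Flux=2]  = 6

6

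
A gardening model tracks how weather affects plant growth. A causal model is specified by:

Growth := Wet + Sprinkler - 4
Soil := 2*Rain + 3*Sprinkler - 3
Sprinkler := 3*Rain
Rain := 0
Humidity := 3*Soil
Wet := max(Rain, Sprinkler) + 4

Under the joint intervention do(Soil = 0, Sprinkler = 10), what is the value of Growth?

Setting Soil = 0, Sprinkler = 10 by intervention discards those variables' equations.
Wet = max(Rain, Sprinkler) + 4  [with Rain=0, Sprinkler=10]  = 14
Growth = Wet + Sprinkler - 4  [with Wet=14, Sprinkler=10]  = 20

20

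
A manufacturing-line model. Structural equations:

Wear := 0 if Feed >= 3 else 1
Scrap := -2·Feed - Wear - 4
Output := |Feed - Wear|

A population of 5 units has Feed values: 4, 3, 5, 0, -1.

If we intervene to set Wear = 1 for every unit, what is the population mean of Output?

2.4

Under do(Wear=1), Wear's equation is replaced by Wear=1 for every unit. Per-unit Output: 3, 2, 4, 1, 2. Mean = 2.4.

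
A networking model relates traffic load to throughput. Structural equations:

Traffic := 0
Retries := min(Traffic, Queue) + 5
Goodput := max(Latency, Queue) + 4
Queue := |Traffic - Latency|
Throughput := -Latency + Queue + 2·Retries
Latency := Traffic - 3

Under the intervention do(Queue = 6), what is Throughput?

do(Queue=6) replaces the equation Queue := |Traffic - Latency| with the constant Queue = 6.
Latency = Traffic - 3  [with Traffic=0]  = -3
Retries = min(Traffic, Queue) + 5  [with Traffic=0, Queue=6]  = 5
Throughput = -Latency + Queue + 2·Retries  [with Latency=-3, Queue=6, Retries=5]  = 19

19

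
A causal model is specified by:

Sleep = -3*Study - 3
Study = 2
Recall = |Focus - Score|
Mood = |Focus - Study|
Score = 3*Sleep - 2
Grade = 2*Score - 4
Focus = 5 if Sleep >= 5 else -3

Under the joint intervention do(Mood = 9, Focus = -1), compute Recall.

28

The joint intervention fixes Mood = 9, Focus = -1, removing each variable's own equation.
Sleep = -3*Study - 3  [with Study=2]  = -9
Score = 3*Sleep - 2  [with Sleep=-9]  = -29
Recall = |Focus - Score|  [with Focus=-1, Score=-29]  = 28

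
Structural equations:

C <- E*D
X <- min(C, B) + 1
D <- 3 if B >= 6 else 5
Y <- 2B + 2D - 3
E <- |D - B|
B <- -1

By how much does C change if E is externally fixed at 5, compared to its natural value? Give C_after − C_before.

-5

Intervening sets E = 5 and removes its equation (E <- |D - B|).
D = 3 if B >= 6 else 5  [with B=-1]  = 5
C = E*D  [with E=5, D=5]  = 25
Without intervention: D = 3 if B >= 6 else 5  [with B=-1]  = 5; E = |D - B|  [with D=5, B=-1]  = 6; C = E*D  [with E=6, D=5]  = 30.
Change = 25 − 30 = -5.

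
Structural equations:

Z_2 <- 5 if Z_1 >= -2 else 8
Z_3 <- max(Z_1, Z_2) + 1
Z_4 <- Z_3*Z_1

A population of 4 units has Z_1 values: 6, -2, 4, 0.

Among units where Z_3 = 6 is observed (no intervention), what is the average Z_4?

Conditioning on Z_3=6 selects the 3 unit(s) with Z_1 ∈ {-2, 4, 0}. Their Z_4 values: -12, 24, 0. Mean = 4.

4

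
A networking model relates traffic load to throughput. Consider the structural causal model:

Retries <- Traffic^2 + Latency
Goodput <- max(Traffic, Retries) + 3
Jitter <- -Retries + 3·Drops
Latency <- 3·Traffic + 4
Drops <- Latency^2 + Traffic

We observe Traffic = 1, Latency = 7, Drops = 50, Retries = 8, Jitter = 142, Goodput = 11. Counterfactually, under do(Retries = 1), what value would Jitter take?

Intervening sets Retries = 1 and removes its equation (Retries <- Traffic^2 + Latency).
Latency = 3·Traffic + 4  [with Traffic=1]  = 7
Drops = Latency^2 + Traffic  [with Latency=7, Traffic=1]  = 50
Jitter = -Retries + 3·Drops  [with Retries=1, Drops=50]  = 149

149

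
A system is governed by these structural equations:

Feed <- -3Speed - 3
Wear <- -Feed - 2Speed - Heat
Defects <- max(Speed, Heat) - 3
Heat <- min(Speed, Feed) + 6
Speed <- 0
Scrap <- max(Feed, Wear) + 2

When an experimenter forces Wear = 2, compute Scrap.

4

Under do(Wear=2), the mechanism Wear <- -Feed - 2Speed - Heat is discarded; Wear is fixed at 2.
Feed = -3Speed - 3  [with Speed=0]  = -3
Scrap = max(Feed, Wear) + 2  [with Feed=-3, Wear=2]  = 4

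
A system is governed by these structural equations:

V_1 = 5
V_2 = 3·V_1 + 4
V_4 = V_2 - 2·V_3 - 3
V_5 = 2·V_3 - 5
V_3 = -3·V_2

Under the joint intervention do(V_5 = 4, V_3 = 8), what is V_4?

Under do(V_5 = 4, V_3 = 8), each intervened variable's structural equation is replaced by its fixed value.
V_2 = 3·V_1 + 4  [with V_1=5]  = 19
V_4 = V_2 - 2·V_3 - 3  [with V_2=19, V_3=8]  = 0

0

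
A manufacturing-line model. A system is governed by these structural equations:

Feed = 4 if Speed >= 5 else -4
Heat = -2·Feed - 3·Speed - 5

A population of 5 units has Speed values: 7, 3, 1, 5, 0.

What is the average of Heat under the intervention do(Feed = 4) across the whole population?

The intervention sets Feed=4 in all 5 units regardless of Speed. Recomputing Heat per unit gives -34, -22, -16, -28, -13; average -22.6.

-22.6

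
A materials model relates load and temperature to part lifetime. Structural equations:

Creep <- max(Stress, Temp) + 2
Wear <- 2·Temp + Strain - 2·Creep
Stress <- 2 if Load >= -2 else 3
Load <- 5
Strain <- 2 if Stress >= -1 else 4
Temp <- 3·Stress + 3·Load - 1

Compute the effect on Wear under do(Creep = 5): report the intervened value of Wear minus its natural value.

34

The intervention breaks the incoming arrows to Creep: Creep <- max(Stress, Temp) + 2 no longer applies, and Creep = 5.
Stress = 2 if Load >= -2 else 3  [with Load=5]  = 2
Strain = 2 if Stress >= -1 else 4  [with Stress=2]  = 2
Temp = 3·Stress + 3·Load - 1  [with Stress=2, Load=5]  = 20
Wear = 2·Temp + Strain - 2·Creep  [with Temp=20, Strain=2, Creep=5]  = 32
Without intervention: Stress = 2 if Load >= -2 else 3  [with Load=5]  = 2; Strain = 2 if Stress >= -1 else 4  [with Stress=2]  = 2; Temp = 3·Stress + 3·Load - 1  [with Stress=2, Load=5]  = 20; Creep = max(Stress, Temp) + 2  [with Stress=2, Temp=20]  = 22; Wear = 2·Temp + Strain - 2·Creep  [with Temp=20, Strain=2, Creep=22]  = -2.
Change = 32 − (-2) = 34.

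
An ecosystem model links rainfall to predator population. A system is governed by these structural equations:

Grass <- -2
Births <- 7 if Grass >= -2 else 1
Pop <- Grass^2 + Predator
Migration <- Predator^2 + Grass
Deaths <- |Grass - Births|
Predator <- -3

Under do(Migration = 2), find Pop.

1

The intervention breaks the incoming arrows to Migration: Migration <- Predator^2 + Grass no longer applies, and Migration = 2.
Since Pop is not a descendant of the intervened variable, it is unaffected.
Pop = Grass^2 + Predator  [with Grass=-2, Predator=-3]  = 1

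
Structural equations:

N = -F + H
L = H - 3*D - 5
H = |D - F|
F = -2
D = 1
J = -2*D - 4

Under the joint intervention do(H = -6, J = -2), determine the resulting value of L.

-14

The joint intervention fixes H = -6, J = -2, removing each variable's own equation.
L = H - 3*D - 5  [with H=-6, D=1]  = -14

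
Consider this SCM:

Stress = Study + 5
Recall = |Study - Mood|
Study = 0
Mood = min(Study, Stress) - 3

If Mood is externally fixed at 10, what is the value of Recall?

The intervention breaks the incoming arrows to Mood: Mood = min(Study, Stress) - 3 no longer applies, and Mood = 10.
Recall = |Study - Mood|  [with Study=0, Mood=10]  = 10

10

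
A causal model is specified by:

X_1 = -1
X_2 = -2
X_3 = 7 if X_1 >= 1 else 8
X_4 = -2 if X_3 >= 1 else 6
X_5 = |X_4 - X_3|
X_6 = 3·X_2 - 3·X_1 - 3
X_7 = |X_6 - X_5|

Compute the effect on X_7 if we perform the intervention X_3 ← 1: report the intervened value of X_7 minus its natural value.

-7

The intervention breaks the incoming arrows to X_3: X_3 = 7 if X_1 >= 1 else 8 no longer applies, and X_3 = 1.
X_4 = -2 if X_3 >= 1 else 6  [with X_3=1]  = -2
X_5 = |X_4 - X_3|  [with X_4=-2, X_3=1]  = 3
X_6 = 3·X_2 - 3·X_1 - 3  [with X_2=-2, X_1=-1]  = -6
X_7 = |X_6 - X_5|  [with X_6=-6, X_5=3]  = 9
Without intervention: X_3 = 7 if X_1 >= 1 else 8  [with X_1=-1]  = 8; X_4 = -2 if X_3 >= 1 else 6  [with X_3=8]  = -2; X_5 = |X_4 - X_3|  [with X_4=-2, X_3=8]  = 10; X_6 = 3·X_2 - 3·X_1 - 3  [with X_2=-2, X_1=-1]  = -6; X_7 = |X_6 - X_5|  [with X_6=-6, X_5=10]  = 16.
Change = 9 − 16 = -7.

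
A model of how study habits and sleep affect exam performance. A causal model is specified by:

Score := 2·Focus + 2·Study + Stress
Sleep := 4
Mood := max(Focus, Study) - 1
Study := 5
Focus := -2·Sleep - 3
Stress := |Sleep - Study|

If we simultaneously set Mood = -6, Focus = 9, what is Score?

Setting Mood = -6, Focus = 9 by intervention discards those variables' equations.
Stress = |Sleep - Study|  [with Sleep=4, Study=5]  = 1
Score = 2·Focus + 2·Study + Stress  [with Focus=9, Study=5, Stress=1]  = 29

29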